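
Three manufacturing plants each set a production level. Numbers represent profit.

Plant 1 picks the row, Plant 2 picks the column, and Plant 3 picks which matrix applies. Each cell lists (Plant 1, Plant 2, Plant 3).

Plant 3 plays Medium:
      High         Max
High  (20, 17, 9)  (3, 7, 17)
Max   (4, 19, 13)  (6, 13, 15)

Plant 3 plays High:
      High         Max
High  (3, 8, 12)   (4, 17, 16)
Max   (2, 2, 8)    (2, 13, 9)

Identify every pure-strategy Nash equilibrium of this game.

There is no pure-strategy Nash equilibrium.

Plant 1 against (High, Medium): payoffs 20, 4 → best response High.
Plant 1 against (High, High): payoffs 3, 2 → best response High.
Plant 1 against (Max, Medium): payoffs 3, 6 → best response Max.
Plant 1 against (Max, High): payoffs 4, 2 → best response High.
Plant 2 against (High, Medium): payoffs 17, 7 → best response High.
Plant 2 against (High, High): payoffs 8, 17 → best response Max.
Plant 2 against (Max, Medium): payoffs 19, 13 → best response High.
Plant 2 against (Max, High): payoffs 2, 13 → best response Max.
Plant 3 against (High, High): payoffs 9, 12 → best response High.
Plant 3 against (High, Max): payoffs 17, 16 → best response Medium.
Plant 3 against (Max, High): payoffs 13, 8 → best response Medium.
Plant 3 against (Max, Max): payoffs 15, 9 → best response Medium.
No profile is a mutual best response for all players.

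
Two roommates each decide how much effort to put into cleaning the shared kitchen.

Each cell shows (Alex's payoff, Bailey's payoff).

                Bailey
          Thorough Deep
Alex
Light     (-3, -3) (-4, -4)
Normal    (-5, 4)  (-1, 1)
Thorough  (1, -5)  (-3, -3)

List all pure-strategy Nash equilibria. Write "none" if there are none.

Alex against Thorough: payoffs -3, -5, 1 → best response Thorough.
Alex against Deep: payoffs -4, -1, -3 → best response Normal.
Bailey against Light: payoffs -3, -4 → best response Thorough.
Bailey against Normal: payoffs 4, 1 → best response Thorough.
Bailey against Thorough: payoffs -5, -3 → best response Deep.
No profile is a mutual best response for all players.

No pure-strategy Nash equilibrium.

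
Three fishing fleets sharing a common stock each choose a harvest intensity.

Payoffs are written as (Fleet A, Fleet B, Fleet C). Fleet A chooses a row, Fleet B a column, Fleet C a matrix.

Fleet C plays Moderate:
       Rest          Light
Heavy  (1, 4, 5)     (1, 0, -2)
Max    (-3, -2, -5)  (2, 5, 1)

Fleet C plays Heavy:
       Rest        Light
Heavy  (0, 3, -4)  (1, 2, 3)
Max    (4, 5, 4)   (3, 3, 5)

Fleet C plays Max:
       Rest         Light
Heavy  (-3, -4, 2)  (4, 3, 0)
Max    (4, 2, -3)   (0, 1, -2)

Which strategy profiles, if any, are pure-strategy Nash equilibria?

Pure-strategy Nash equilibria: (Heavy, Rest, Moderate), (Max, Rest, Heavy)

Fleet A against (Rest, Moderate): payoffs 1, -3 → best response Heavy.
Fleet A against (Rest, Heavy): payoffs 0, 4 → best response Max.
Fleet A against (Rest, Max): payoffs -3, 4 → best response Max.
Fleet A against (Light, Moderate): payoffs 1, 2 → best response Max.
Fleet A against (Light, Heavy): payoffs 1, 3 → best response Max.
Fleet A against (Light, Max): payoffs 4, 0 → best response Heavy.
Fleet B against (Heavy, Moderate): payoffs 4, 0 → best response Rest.
Fleet B against (Heavy, Heavy): payoffs 3, 2 → best response Rest.
Fleet B against (Heavy, Max): payoffs -4, 3 → best response Light.
Fleet B against (Max, Moderate): payoffs -2, 5 → best response Light.
Fleet B against (Max, Heavy): payoffs 5, 3 → best response Rest.
Fleet B against (Max, Max): payoffs 2, 1 → best response Rest.
Fleet C against (Heavy, Rest): payoffs 5, -4, 2 → best response Moderate.
Fleet C against (Heavy, Light): payoffs -2, 3, 0 → best response Heavy.
Fleet C against (Max, Rest): payoffs -5, 4, -3 → best response Heavy.
Fleet C against (Max, Light): payoffs 1, 5, -2 → best response Heavy.
Mutual best responses: (Heavy, Rest, Moderate); (Max, Rest, Heavy).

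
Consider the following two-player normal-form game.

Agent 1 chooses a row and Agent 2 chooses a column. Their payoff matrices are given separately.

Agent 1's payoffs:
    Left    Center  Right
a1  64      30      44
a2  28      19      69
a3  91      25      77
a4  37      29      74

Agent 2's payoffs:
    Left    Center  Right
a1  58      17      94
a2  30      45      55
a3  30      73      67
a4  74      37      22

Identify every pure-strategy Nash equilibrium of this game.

For each player, find the best response to each opponent profile; mutual best responses are the pure NE.
Agent 1 against Left: payoffs 64, 28, 91, 37 → best response a3.
Agent 1 against Center: payoffs 30, 19, 25, 29 → best response a1.
Agent 1 against Right: payoffs 44, 69, 77, 74 → best response a3.
Agent 2 against a1: payoffs 58, 17, 94 → best response Right.
Agent 2 against a2: payoffs 30, 45, 55 → best response Right.
Agent 2 against a3: payoffs 30, 73, 67 → best response Center.
Agent 2 against a4: payoffs 74, 37, 22 → best response Left.
No profile is a mutual best response for all players.

There is no pure-strategy Nash equilibrium.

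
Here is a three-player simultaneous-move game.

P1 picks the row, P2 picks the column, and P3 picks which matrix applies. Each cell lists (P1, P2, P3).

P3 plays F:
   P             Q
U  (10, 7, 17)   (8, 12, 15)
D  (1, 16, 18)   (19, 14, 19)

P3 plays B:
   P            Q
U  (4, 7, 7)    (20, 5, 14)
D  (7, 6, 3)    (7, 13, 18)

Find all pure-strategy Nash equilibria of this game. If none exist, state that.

none

Check each profile: it is a Nash equilibrium iff no player can strictly gain by switching unilaterally.
(U, P, F): P2 can switch to Q (7 → 12). Not NE.
(U, P, B): P1 can switch to D (4 → 7). Not NE.
(U, Q, F): P1 can switch to D (8 → 19). Not NE.
(U, Q, B): P2 can switch to P (5 → 7). Not NE.
(D, P, F): P1 can switch to U (1 → 10). Not NE.
(D, P, B): P2 can switch to Q (6 → 13). Not NE.
(The remaining 2 profiles each have a profitable deviation by the same check.)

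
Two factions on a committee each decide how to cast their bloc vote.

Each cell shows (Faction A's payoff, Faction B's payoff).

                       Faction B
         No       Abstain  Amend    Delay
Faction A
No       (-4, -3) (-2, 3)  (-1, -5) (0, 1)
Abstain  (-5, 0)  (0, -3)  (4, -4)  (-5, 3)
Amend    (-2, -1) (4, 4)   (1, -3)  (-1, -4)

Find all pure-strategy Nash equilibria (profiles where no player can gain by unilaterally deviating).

Pure NE: (Amend, Abstain)

Mark each player's best response to every combination of opponents' strategies; a profile where every player is best-responding is a pure Nash equilibrium.
Faction A against No: payoffs -4, -5, -2 → best response Amend.
Faction A against Abstain: payoffs -2, 0, 4 → best response Amend.
Faction A against Amend: payoffs -1, 4, 1 → best response Abstain.
Faction A against Delay: payoffs 0, -5, -1 → best response No.
Faction B against No: payoffs -3, 3, -5, 1 → best response Abstain.
Faction B against Abstain: payoffs 0, -3, -4, 3 → best response Delay.
Faction B against Amend: payoffs -1, 4, -3, -4 → best response Abstain.
Mutual best responses: (Amend, Abstain).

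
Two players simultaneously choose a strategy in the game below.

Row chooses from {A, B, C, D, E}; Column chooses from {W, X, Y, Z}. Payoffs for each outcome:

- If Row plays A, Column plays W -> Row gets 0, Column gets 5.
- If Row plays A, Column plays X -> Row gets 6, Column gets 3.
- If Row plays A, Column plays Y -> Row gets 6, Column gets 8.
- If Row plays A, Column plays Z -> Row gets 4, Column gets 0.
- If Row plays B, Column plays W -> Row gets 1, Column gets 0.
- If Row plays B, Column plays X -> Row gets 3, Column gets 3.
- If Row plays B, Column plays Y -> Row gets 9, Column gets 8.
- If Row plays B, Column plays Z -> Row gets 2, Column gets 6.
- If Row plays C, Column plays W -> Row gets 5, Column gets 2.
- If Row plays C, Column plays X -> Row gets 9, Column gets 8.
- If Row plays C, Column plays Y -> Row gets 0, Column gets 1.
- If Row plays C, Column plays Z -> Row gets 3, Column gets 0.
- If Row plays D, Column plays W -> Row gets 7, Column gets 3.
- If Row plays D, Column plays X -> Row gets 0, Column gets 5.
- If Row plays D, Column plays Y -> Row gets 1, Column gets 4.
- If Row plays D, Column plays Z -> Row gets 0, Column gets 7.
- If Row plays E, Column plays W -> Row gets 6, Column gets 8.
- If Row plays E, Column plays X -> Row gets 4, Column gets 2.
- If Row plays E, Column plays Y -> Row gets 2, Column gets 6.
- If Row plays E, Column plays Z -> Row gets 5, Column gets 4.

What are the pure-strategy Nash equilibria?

The pure Nash equilibria are (B, Y), (C, X).

For each strategy profile, look for a profitable unilateral deviation.
(A, W): Row can switch to B (0 → 1). Not NE.
(A, X): Row can switch to C (6 → 9). Not NE.
(A, Y): Row can switch to B (6 → 9). Not NE.
(A, Z): Row can switch to E (4 → 5). Not NE.
(B, W): Row can switch to C (1 → 5). Not NE.
(B, X): Row can switch to A (3 → 6). Not NE.
(B, Y): Row gets 9, best alternative 6; Column gets 8, best alternative 6. No profitable deviation — NE.
(B, Z): Row can switch to A (2 → 4). Not NE.
(C, W): Row can switch to D (5 → 7). Not NE.
(C, X): Row gets 9, best alternative 6; Column gets 8, best alternative 2. No profitable deviation — NE.
(C, Y): Row can switch to A (0 → 6). Not NE.
(C, Z): Row can switch to A (3 → 4). Not NE.
(The remaining 8 profiles each have a profitable deviation by the same check.)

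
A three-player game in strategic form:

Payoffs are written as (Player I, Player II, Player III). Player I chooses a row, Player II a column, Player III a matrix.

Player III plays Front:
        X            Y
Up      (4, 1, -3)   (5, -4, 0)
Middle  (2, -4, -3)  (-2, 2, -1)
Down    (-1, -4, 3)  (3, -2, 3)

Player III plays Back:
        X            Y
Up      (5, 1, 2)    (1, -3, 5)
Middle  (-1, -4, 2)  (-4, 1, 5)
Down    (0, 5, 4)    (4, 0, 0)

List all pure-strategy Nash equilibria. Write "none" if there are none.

(Up, X, Front): Player III can switch to Back (-3 → 2). Not NE.
(Up, X, Back): Player I gets 5, best alternative 0; Player II gets 1, best alternative -3; Player III gets 2, best alternative -3. No profitable deviation — NE.
(Up, Y, Front): Player II can switch to X (-4 → 1). Not NE.
(Up, Y, Back): Player I can switch to Down (1 → 4). Not NE.
(Middle, X, Front): Player I can switch to Up (2 → 4). Not NE.
(Middle, X, Back): Player I can switch to Up (-1 → 5). Not NE.
(Middle, Y, Front): Player I can switch to Up (-2 → 5). Not NE.
(Middle, Y, Back): Player I can switch to Up (-4 → 1). Not NE.
(Down, X, Front): Player I can switch to Up (-1 → 4). Not NE.
(Down, X, Back): Player I can switch to Up (0 → 5). Not NE.
(Down, Y, Front): Player I can switch to Up (3 → 5). Not NE.
(Down, Y, Back): Player II can switch to X (0 → 5). Not NE.

Pure NE: (Up, X, Back)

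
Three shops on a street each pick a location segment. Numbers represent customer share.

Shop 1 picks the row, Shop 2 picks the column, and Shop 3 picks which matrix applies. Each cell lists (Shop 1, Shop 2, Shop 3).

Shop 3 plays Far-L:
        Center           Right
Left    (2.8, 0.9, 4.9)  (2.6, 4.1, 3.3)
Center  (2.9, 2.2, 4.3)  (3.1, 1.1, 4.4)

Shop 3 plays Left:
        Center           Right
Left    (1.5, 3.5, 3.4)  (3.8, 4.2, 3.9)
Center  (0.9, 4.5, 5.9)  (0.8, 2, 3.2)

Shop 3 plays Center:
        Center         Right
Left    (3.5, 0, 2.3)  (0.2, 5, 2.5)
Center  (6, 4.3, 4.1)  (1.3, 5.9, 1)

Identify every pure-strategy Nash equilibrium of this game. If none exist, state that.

(Left, Center, Far-L): Shop 1 can switch to Center (2.8 → 2.9). Not NE.
(Left, Center, Left): Shop 2 can switch to Right (3.5 → 4.2). Not NE.
(Left, Center, Center): Shop 1 can switch to Center (3.5 → 6). Not NE.
(Left, Right, Far-L): Shop 1 can switch to Center (2.6 → 3.1). Not NE.
(Left, Right, Left): Shop 1 gets 3.8, best alternative 0.8; Shop 2 gets 4.2, best alternative 3.5; Shop 3 gets 3.9, best alternative 3.3. No profitable deviation — NE.
(Left, Right, Center): Shop 1 can switch to Center (0.2 → 1.3). Not NE.
(Center, Center, Far-L): Shop 3 can switch to Left (4.3 → 5.9). Not NE.
(Center, Center, Left): Shop 1 can switch to Left (0.9 → 1.5). Not NE.
(Center, Center, Center): Shop 2 can switch to Right (4.3 → 5.9). Not NE.
(The remaining 3 profiles each have a profitable deviation by the same check.)

The unique pure-strategy Nash equilibrium is (Left, Right, Left).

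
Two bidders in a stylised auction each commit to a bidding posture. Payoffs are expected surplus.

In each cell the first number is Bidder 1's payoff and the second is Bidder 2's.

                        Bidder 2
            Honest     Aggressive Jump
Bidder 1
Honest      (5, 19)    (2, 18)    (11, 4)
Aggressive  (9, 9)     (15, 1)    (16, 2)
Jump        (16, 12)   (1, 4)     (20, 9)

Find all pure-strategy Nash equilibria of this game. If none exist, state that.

For each strategy profile, look for a profitable unilateral deviation.
(Honest, Honest): Bidder 1 can switch to Aggressive (5 → 9). Not NE.
(Honest, Aggressive): Bidder 1 can switch to Aggressive (2 → 15). Not NE.
(Honest, Jump): Bidder 1 can switch to Aggressive (11 → 16). Not NE.
(Aggressive, Honest): Bidder 1 can switch to Jump (9 → 16). Not NE.
(Aggressive, Aggressive): Bidder 2 can switch to Honest (1 → 9). Not NE.
(Aggressive, Jump): Bidder 1 can switch to Jump (16 → 20). Not NE.
(Jump, Honest): Bidder 1 gets 16, best alternative 9; Bidder 2 gets 12, best alternative 9. No profitable deviation — NE.
(The remaining 2 profiles each have a profitable deviation by the same check.)

Pure NE: (Jump, Honest)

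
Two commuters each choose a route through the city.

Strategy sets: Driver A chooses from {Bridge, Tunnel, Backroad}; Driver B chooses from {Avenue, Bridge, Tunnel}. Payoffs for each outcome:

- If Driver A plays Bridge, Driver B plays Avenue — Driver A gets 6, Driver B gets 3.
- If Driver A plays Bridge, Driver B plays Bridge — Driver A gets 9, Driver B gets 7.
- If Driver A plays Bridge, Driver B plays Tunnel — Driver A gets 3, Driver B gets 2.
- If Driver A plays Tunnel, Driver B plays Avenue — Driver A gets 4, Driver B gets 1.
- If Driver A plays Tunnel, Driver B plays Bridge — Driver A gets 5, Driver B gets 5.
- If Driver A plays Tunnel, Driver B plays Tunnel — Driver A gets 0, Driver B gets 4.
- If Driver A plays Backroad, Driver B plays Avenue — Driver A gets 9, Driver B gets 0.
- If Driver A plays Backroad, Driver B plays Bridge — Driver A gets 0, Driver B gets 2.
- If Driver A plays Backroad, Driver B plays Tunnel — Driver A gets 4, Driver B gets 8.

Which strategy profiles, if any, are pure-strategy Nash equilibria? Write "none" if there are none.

Pure-strategy Nash equilibria: (Bridge, Bridge); (Backroad, Tunnel)

Mark each player's best response to every combination of opponents' strategies; a profile where every player is best-responding is a pure Nash equilibrium.
Driver A against Avenue: payoffs 6, 4, 9 → best response Backroad.
Driver A against Bridge: payoffs 9, 5, 0 → best response Bridge.
Driver A against Tunnel: payoffs 3, 0, 4 → best response Backroad.
Driver B against Bridge: payoffs 3, 7, 2 → best response Bridge.
Driver B against Tunnel: payoffs 1, 5, 4 → best response Bridge.
Driver B against Backroad: payoffs 0, 2, 8 → best response Tunnel.
Mutual best responses: (Bridge, Bridge); (Backroad, Tunnel).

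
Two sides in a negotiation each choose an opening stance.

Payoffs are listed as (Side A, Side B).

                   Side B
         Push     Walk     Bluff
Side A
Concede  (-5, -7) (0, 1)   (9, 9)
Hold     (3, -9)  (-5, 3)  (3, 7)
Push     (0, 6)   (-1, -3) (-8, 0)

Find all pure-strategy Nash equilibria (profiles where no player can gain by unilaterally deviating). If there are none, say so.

Pure NE: (Concede, Bluff)

Side A against Push: payoffs -5, 3, 0 → best response Hold.
Side A against Walk: payoffs 0, -5, -1 → best response Concede.
Side A against Bluff: payoffs 9, 3, -8 → best response Concede.
Side B against Concede: payoffs -7, 1, 9 → best response Bluff.
Side B against Hold: payoffs -9, 3, 7 → best response Bluff.
Side B against Push: payoffs 6, -3, 0 → best response Push.
Mutual best responses: (Concede, Bluff).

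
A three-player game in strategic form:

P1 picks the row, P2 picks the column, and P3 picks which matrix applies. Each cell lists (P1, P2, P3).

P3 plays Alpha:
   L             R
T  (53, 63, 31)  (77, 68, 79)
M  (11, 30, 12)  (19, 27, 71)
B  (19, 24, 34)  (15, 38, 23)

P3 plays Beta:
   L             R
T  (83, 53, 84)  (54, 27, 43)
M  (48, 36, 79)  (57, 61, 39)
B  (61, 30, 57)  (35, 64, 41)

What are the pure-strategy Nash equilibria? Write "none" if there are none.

Pure-strategy Nash equilibria: (T, L, Beta); (T, R, Alpha)

P1 against (L, Alpha): payoffs 53, 11, 19 → best response T.
P1 against (L, Beta): payoffs 83, 48, 61 → best response T.
P1 against (R, Alpha): payoffs 77, 19, 15 → best response T.
P1 against (R, Beta): payoffs 54, 57, 35 → best response M.
P2 against (T, Alpha): payoffs 63, 68 → best response R.
P2 against (T, Beta): payoffs 53, 27 → best response L.
P2 against (M, Alpha): payoffs 30, 27 → best response L.
P2 against (M, Beta): payoffs 36, 61 → best response R.
P2 against (B, Alpha): payoffs 24, 38 → best response R.
P2 against (B, Beta): payoffs 30, 64 → best response R.
P3 against (T, L): payoffs 31, 84 → best response Beta.
P3 against (T, R): payoffs 79, 43 → best response Alpha.
P3 against (M, L): payoffs 12, 79 → best response Beta.
P3 against (M, R): payoffs 71, 39 → best response Alpha.
P3 against (B, L): payoffs 34, 57 → best response Beta.
P3 against (B, R): payoffs 23, 41 → best response Beta.
Mutual best responses: (T, L, Beta); (T, R, Alpha).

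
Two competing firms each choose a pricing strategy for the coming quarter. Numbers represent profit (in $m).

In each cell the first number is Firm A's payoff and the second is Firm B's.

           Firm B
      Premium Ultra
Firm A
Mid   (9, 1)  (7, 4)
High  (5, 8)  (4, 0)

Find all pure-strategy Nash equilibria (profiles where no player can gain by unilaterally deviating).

Pure NE: (Mid, Ultra)

Check each profile: it is a Nash equilibrium iff no player can strictly gain by switching unilaterally.
(Mid, Premium): Firm B can switch to Ultra (1 → 4). Not NE.
(Mid, Ultra): Firm A gets 7, best alternative 4; Firm B gets 4, best alternative 1. No profitable deviation — NE.
(High, Premium): Firm A can switch to Mid (5 → 9). Not NE.
(High, Ultra): Firm A can switch to Mid (4 → 7). Not NE.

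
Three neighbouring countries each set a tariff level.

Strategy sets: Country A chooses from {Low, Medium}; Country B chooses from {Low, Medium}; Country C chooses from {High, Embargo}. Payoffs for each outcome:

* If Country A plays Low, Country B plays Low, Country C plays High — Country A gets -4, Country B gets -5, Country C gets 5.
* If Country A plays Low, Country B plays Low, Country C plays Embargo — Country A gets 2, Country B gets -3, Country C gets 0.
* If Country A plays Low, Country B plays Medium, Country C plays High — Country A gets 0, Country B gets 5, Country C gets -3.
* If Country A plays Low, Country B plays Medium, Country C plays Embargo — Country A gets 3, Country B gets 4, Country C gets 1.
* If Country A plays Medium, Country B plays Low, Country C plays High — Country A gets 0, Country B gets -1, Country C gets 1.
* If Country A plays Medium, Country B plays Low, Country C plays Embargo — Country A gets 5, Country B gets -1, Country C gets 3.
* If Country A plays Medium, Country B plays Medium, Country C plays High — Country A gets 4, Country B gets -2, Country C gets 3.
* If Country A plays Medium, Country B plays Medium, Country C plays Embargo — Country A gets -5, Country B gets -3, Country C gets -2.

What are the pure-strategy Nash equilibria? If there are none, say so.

Mark each player's best response to every combination of opponents' strategies; a profile where every player is best-responding is a pure Nash equilibrium.
Country A against (Low, High): payoffs -4, 0 → best response Medium.
Country A against (Low, Embargo): payoffs 2, 5 → best response Medium.
Country A against (Medium, High): payoffs 0, 4 → best response Medium.
Country A against (Medium, Embargo): payoffs 3, -5 → best response Low.
Country B against (Low, High): payoffs -5, 5 → best response Medium.
Country B against (Low, Embargo): payoffs -3, 4 → best response Medium.
Country B against (Medium, High): payoffs -1, -2 → best response Low.
Country B against (Medium, Embargo): payoffs -1, -3 → best response Low.
Country C against (Low, Low): payoffs 5, 0 → best response High.
Country C against (Low, Medium): payoffs -3, 1 → best response Embargo.
Country C against (Medium, Low): payoffs 1, 3 → best response Embargo.
Country C against (Medium, Medium): payoffs 3, -2 → best response High.
Mutual best responses: (Low, Medium, Embargo); (Medium, Low, Embargo).

(Low, Medium, Embargo); (Medium, Low, Embargo)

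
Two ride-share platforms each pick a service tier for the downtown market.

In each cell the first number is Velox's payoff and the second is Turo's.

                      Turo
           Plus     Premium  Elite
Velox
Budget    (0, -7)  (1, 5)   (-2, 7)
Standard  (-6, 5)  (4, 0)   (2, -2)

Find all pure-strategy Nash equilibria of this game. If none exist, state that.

Check each profile: it is a Nash equilibrium iff no player can strictly gain by switching unilaterally.
(Budget, Plus): Turo can switch to Premium (-7 → 5). Not NE.
(Budget, Premium): Velox can switch to Standard (1 → 4). Not NE.
(Budget, Elite): Velox can switch to Standard (-2 → 2). Not NE.
(Standard, Plus): Velox can switch to Budget (-6 → 0). Not NE.
(Standard, Premium): Turo can switch to Plus (0 → 5). Not NE.
(Standard, Elite): Turo can switch to Plus (-2 → 5). Not NE.

This game has no pure Nash equilibrium.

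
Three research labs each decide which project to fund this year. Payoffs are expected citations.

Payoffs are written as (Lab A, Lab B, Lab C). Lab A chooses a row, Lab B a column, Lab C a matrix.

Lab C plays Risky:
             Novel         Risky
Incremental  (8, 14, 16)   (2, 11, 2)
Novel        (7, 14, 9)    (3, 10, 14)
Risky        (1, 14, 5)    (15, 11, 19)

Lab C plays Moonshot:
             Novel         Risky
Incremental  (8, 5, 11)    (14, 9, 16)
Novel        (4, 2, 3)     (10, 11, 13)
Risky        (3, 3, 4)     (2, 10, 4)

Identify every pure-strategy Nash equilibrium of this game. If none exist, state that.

The pure Nash equilibria are (Incremental, Novel, Risky), (Incremental, Risky, Moonshot).

Lab A against (Novel, Risky): payoffs 8, 7, 1 → best response Incremental.
Lab A against (Novel, Moonshot): payoffs 8, 4, 3 → best response Incremental.
Lab A against (Risky, Risky): payoffs 2, 3, 15 → best response Risky.
Lab A against (Risky, Moonshot): payoffs 14, 10, 2 → best response Incremental.
Lab B against (Incremental, Risky): payoffs 14, 11 → best response Novel.
Lab B against (Incremental, Moonshot): payoffs 5, 9 → best response Risky.
Lab B against (Novel, Risky): payoffs 14, 10 → best response Novel.
Lab B against (Novel, Moonshot): payoffs 2, 11 → best response Risky.
Lab B against (Risky, Risky): payoffs 14, 11 → best response Novel.
Lab B against (Risky, Moonshot): payoffs 3, 10 → best response Risky.
Lab C against (Incremental, Novel): payoffs 16, 11 → best response Risky.
Lab C against (Incremental, Risky): payoffs 2, 16 → best response Moonshot.
Lab C against (Novel, Novel): payoffs 9, 3 → best response Risky.
Lab C against (Novel, Risky): payoffs 14, 13 → best response Risky.
Lab C against (Risky, Novel): payoffs 5, 4 → best response Risky.
Lab C against (Risky, Risky): payoffs 19, 4 → best response Risky.
Mutual best responses: (Incremental, Novel, Risky); (Incremental, Risky, Moonshot).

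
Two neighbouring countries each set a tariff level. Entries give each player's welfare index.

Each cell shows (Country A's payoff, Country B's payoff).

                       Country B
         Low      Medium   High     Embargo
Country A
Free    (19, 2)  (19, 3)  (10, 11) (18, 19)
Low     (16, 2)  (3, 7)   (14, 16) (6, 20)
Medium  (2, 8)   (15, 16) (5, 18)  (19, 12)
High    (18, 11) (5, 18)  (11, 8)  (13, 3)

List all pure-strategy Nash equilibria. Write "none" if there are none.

No pure-strategy Nash equilibrium.

Check each profile: it is a Nash equilibrium iff no player can strictly gain by switching unilaterally.
(Free, Low): Country B can switch to Medium (2 → 3). Not NE.
(Free, Medium): Country B can switch to High (3 → 11). Not NE.
(Free, High): Country A can switch to Low (10 → 14). Not NE.
(Free, Embargo): Country A can switch to Medium (18 → 19). Not NE.
(Low, Low): Country A can switch to Free (16 → 19). Not NE.
(Low, Medium): Country A can switch to Free (3 → 19). Not NE.
(The remaining 10 profiles each have a profitable deviation by the same check.)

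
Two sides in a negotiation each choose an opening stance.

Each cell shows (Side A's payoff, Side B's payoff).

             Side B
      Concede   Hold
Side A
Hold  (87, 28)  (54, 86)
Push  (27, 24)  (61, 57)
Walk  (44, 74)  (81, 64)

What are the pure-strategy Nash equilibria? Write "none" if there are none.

This game has no pure Nash equilibrium.

(Hold, Concede): Side B can switch to Hold (28 → 86). Not NE.
(Hold, Hold): Side A can switch to Push (54 → 61). Not NE.
(Push, Concede): Side A can switch to Hold (27 → 87). Not NE.
(Push, Hold): Side A can switch to Walk (61 → 81). Not NE.
(Walk, Concede): Side A can switch to Hold (44 → 87). Not NE.
(Walk, Hold): Side B can switch to Concede (64 → 74). Not NE.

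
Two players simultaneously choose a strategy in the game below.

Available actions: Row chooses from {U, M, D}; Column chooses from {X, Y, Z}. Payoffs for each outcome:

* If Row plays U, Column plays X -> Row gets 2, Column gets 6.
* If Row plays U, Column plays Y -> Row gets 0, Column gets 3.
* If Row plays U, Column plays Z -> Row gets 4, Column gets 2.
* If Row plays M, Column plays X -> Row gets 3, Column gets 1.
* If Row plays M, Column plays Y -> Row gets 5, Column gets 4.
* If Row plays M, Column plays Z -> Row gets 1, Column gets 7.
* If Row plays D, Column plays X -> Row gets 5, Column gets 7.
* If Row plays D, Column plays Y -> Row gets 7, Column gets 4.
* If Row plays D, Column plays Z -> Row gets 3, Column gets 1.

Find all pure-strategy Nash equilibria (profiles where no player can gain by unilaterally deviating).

For each strategy profile, look for a profitable unilateral deviation.
(U, X): Row can switch to M (2 → 3). Not NE.
(U, Y): Row can switch to M (0 → 5). Not NE.
(U, Z): Column can switch to X (2 → 6). Not NE.
(M, X): Row can switch to D (3 → 5). Not NE.
(M, Y): Row can switch to D (5 → 7). Not NE.
(M, Z): Row can switch to U (1 → 4). Not NE.
(D, X): Row gets 5, best alternative 3; Column gets 7, best alternative 4. No profitable deviation — NE.
(D, Y): Column can switch to X (4 → 7). Not NE.
(D, Z): Row can switch to U (3 → 4). Not NE.

Pure NE: (D, X)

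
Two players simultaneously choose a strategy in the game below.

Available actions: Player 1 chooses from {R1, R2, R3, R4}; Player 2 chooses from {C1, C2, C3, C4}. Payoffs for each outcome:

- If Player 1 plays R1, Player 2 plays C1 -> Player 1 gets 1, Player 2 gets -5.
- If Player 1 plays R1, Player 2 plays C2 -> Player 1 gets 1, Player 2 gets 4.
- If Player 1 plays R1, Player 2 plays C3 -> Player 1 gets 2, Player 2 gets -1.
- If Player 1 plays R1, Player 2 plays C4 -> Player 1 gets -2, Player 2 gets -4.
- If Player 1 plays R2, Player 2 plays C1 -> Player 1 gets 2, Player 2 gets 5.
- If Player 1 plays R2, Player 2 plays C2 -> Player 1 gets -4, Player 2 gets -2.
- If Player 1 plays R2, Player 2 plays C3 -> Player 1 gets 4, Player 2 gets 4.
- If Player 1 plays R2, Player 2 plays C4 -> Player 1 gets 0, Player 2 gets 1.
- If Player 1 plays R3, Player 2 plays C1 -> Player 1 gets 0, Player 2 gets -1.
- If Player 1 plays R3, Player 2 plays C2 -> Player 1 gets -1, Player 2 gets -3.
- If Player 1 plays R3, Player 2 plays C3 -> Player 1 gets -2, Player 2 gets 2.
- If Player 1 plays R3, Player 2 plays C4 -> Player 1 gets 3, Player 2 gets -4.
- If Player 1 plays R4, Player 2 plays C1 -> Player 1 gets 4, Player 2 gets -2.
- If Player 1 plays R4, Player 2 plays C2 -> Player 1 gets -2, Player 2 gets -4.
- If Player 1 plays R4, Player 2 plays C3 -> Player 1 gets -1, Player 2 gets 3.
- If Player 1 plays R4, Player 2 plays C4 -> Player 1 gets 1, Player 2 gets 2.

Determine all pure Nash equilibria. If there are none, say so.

(R1, C1): Player 1 can switch to R2 (1 → 2). Not NE.
(R1, C2): Player 1 gets 1, best alternative -1; Player 2 gets 4, best alternative -1. No profitable deviation — NE.
(R1, C3): Player 1 can switch to R2 (2 → 4). Not NE.
(R1, C4): Player 1 can switch to R2 (-2 → 0). Not NE.
(R2, C1): Player 1 can switch to R4 (2 → 4). Not NE.
(R2, C2): Player 1 can switch to R1 (-4 → 1). Not NE.
(R2, C3): Player 2 can switch to C1 (4 → 5). Not NE.
(The remaining 9 profiles each have a profitable deviation by the same check.)

The unique pure-strategy Nash equilibrium is (R1, C2).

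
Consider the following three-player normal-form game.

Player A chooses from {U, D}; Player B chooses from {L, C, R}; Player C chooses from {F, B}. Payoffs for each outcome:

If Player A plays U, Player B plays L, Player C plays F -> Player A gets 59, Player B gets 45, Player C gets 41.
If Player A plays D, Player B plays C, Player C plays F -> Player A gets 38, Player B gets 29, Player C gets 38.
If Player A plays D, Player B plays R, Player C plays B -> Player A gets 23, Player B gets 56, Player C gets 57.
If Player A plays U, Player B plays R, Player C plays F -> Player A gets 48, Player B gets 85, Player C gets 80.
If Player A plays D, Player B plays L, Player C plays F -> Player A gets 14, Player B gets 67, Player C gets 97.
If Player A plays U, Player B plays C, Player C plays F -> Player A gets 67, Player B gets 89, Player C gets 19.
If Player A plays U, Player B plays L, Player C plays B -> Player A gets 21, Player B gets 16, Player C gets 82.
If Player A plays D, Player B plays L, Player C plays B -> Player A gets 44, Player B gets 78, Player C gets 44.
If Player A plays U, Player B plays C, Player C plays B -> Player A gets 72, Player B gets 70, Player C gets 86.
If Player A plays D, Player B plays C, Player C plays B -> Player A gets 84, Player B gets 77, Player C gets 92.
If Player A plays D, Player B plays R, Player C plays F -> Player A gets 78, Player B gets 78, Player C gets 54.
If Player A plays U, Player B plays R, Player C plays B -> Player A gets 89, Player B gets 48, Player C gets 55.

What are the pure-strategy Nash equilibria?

Player A against (L, F): payoffs 59, 14 → best response U.
Player A against (L, B): payoffs 21, 44 → best response D.
Player A against (C, F): payoffs 67, 38 → best response U.
Player A against (C, B): payoffs 72, 84 → best response D.
Player A against (R, F): payoffs 48, 78 → best response D.
Player A against (R, B): payoffs 89, 23 → best response U.
Player B against (U, F): payoffs 45, 89, 85 → best response C.
Player B against (U, B): payoffs 16, 70, 48 → best response C.
Player B against (D, F): payoffs 67, 29, 78 → best response R.
Player B against (D, B): payoffs 78, 77, 56 → best response L.
Player C against (U, L): payoffs 41, 82 → best response B.
Player C against (U, C): payoffs 19, 86 → best response B.
Player C against (U, R): payoffs 80, 55 → best response F.
Player C against (D, L): payoffs 97, 44 → best response F.
Player C against (D, C): payoffs 38, 92 → best response B.
Player C against (D, R): payoffs 54, 57 → best response B.
No profile is a mutual best response for all players.

No pure-strategy Nash equilibrium.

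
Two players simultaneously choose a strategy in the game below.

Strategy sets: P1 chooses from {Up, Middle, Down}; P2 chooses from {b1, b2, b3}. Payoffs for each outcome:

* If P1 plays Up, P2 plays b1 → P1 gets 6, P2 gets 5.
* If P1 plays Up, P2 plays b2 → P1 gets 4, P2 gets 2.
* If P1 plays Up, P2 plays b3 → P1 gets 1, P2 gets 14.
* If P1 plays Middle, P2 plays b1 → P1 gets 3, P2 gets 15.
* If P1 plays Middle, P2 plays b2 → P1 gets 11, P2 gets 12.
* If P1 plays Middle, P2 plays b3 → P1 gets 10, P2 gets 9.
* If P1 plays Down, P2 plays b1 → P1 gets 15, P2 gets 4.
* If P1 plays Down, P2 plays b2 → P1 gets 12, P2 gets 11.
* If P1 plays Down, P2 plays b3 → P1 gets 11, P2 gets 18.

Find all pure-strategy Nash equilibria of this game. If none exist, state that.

(Down, b3)

Check each profile: it is a Nash equilibrium iff no player can strictly gain by switching unilaterally.
(Up, b1): P1 can switch to Down (6 → 15). Not NE.
(Up, b2): P1 can switch to Middle (4 → 11). Not NE.
(Up, b3): P1 can switch to Middle (1 → 10). Not NE.
(Middle, b1): P1 can switch to Up (3 → 6). Not NE.
(Middle, b2): P1 can switch to Down (11 → 12). Not NE.
(Middle, b3): P1 can switch to Down (10 → 11). Not NE.
(Down, b1): P2 can switch to b2 (4 → 11). Not NE.
(Down, b2): P2 can switch to b3 (11 → 18). Not NE.
(Down, b3): P1 gets 11, best alternative 10; P2 gets 18, best alternative 11. No profitable deviation — NE.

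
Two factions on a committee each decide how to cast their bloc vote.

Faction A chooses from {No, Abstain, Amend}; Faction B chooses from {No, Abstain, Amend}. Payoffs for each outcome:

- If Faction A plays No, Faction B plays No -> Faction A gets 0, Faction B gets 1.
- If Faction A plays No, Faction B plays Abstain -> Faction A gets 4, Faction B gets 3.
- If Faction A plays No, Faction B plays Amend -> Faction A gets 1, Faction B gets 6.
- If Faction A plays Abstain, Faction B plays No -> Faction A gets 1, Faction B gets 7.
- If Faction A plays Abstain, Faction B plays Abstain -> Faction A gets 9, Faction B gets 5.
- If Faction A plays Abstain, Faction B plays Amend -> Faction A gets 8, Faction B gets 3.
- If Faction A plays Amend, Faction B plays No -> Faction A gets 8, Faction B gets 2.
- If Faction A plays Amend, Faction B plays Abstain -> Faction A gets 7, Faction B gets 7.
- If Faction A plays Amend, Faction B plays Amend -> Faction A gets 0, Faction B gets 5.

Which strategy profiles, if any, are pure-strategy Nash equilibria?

This game has no pure Nash equilibrium.

(No, No): Faction A can switch to Abstain (0 → 1). Not NE.
(No, Abstain): Faction A can switch to Abstain (4 → 9). Not NE.
(No, Amend): Faction A can switch to Abstain (1 → 8). Not NE.
(Abstain, No): Faction A can switch to Amend (1 → 8). Not NE.
(Abstain, Abstain): Faction B can switch to No (5 → 7). Not NE.
(Abstain, Amend): Faction B can switch to No (3 → 7). Not NE.
(Amend, No): Faction B can switch to Abstain (2 → 7). Not NE.
(Amend, Abstain): Faction A can switch to Abstain (7 → 9). Not NE.
(The remaining 1 profile has a profitable deviation by the same check.)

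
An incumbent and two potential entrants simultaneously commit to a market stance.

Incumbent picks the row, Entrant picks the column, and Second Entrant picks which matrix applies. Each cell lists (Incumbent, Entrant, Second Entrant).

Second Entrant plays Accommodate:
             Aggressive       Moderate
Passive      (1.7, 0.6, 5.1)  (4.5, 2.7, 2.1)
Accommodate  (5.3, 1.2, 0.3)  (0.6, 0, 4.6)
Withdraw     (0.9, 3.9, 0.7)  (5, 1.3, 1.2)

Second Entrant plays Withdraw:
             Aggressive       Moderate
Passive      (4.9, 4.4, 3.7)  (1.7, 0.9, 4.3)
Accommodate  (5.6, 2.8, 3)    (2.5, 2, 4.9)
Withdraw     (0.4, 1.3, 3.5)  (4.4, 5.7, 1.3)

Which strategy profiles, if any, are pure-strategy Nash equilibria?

(Passive, Aggressive, Accommodate): Incumbent can switch to Accommodate (1.7 → 5.3). Not NE.
(Passive, Aggressive, Withdraw): Incumbent can switch to Accommodate (4.9 → 5.6). Not NE.
(Passive, Moderate, Accommodate): Incumbent can switch to Withdraw (4.5 → 5). Not NE.
(Passive, Moderate, Withdraw): Incumbent can switch to Accommodate (1.7 → 2.5). Not NE.
(Accommodate, Aggressive, Accommodate): Second Entrant can switch to Withdraw (0.3 → 3). Not NE.
(Accommodate, Aggressive, Withdraw): Incumbent gets 5.6, best alternative 4.9; Entrant gets 2.8, best alternative 2; Second Entrant gets 3, best alternative 0.3. No profitable deviation — NE.
(Accommodate, Moderate, Accommodate): Incumbent can switch to Passive (0.6 → 4.5). Not NE.
(Accommodate, Moderate, Withdraw): Incumbent can switch to Withdraw (2.5 → 4.4). Not NE.
(Withdraw, Aggressive, Accommodate): Incumbent can switch to Passive (0.9 → 1.7). Not NE.
(Withdraw, Moderate, Withdraw): Incumbent gets 4.4, best alternative 2.5; Entrant gets 5.7, best alternative 1.3; Second Entrant gets 1.3, best alternative 1.2. No profitable deviation — NE.
(The remaining 2 profiles each have a profitable deviation by the same check.)

Pure-strategy Nash equilibria: (Accommodate, Aggressive, Withdraw) and (Withdraw, Moderate, Withdraw)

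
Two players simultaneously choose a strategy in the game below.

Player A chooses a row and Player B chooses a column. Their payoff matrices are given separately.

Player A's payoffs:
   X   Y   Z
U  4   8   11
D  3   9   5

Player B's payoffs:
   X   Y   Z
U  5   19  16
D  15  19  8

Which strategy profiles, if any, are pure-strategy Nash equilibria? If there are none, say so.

(U, X): Player B can switch to Y (5 → 19). Not NE.
(U, Y): Player A can switch to D (8 → 9). Not NE.
(U, Z): Player B can switch to Y (16 → 19). Not NE.
(D, X): Player A can switch to U (3 → 4). Not NE.
(D, Y): Player A gets 9, best alternative 8; Player B gets 19, best alternative 15. No profitable deviation — NE.
(D, Z): Player A can switch to U (5 → 11). Not NE.

Pure NE: (D, Y)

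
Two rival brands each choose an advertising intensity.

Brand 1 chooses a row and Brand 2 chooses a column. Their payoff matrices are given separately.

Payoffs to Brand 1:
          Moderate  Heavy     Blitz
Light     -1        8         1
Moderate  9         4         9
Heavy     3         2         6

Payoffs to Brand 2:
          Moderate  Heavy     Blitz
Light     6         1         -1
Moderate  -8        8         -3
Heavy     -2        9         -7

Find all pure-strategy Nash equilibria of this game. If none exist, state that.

There is no pure-strategy Nash equilibrium.

Brand 1 against Moderate: payoffs -1, 9, 3 → best response Moderate.
Brand 1 against Heavy: payoffs 8, 4, 2 → best response Light.
Brand 1 against Blitz: payoffs 1, 9, 6 → best response Moderate.
Brand 2 against Light: payoffs 6, 1, -1 → best response Moderate.
Brand 2 against Moderate: payoffs -8, 8, -3 → best response Heavy.
Brand 2 against Heavy: payoffs -2, 9, -7 → best response Heavy.
No profile is a mutual best response for all players.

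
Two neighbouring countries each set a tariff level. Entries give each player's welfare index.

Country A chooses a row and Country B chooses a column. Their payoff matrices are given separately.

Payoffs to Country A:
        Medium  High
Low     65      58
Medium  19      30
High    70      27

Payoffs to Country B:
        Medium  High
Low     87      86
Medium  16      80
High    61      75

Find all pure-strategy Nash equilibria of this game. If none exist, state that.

Country A against Medium: payoffs 65, 19, 70 → best response High.
Country A against High: payoffs 58, 30, 27 → best response Low.
Country B against Low: payoffs 87, 86 → best response Medium.
Country B against Medium: payoffs 16, 80 → best response High.
Country B against High: payoffs 61, 75 → best response High.
No profile is a mutual best response for all players.

This game has no pure Nash equilibrium.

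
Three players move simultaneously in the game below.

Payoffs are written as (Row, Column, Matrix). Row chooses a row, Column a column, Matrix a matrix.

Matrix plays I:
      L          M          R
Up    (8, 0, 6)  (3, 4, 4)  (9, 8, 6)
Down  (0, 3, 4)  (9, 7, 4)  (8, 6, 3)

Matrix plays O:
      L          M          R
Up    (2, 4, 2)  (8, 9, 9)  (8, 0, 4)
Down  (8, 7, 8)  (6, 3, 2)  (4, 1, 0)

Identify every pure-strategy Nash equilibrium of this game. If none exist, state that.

(Up, L, I): Column can switch to M (0 → 4). Not NE.
(Up, L, O): Row can switch to Down (2 → 8). Not NE.
(Up, M, I): Row can switch to Down (3 → 9). Not NE.
(Up, M, O): Row gets 8, best alternative 6; Column gets 9, best alternative 4; Matrix gets 9, best alternative 4. No profitable deviation — NE.
(Up, R, I): Row gets 9, best alternative 8; Column gets 8, best alternative 4; Matrix gets 6, best alternative 4. No profitable deviation — NE.
(Up, R, O): Column can switch to L (0 → 4). Not NE.
(Down, L, I): Row can switch to Up (0 → 8). Not NE.
(Down, L, O): Row gets 8, best alternative 2; Column gets 7, best alternative 3; Matrix gets 8, best alternative 4. No profitable deviation — NE.
(Down, M, I): Row gets 9, best alternative 3; Column gets 7, best alternative 6; Matrix gets 4, best alternative 2. No profitable deviation — NE.
(Down, M, O): Row can switch to Up (6 → 8). Not NE.
(The remaining 2 profiles each have a profitable deviation by the same check.)

The pure Nash equilibria are (Up, M, O); (Up, R, I); (Down, L, O); (Down, M, I).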